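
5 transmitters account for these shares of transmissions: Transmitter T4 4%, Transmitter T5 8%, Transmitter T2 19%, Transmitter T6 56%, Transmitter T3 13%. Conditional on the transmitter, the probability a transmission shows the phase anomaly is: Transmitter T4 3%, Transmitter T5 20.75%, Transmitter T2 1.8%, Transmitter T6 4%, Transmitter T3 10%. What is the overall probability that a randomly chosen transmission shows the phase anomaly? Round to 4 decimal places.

Prior × likelihood for each hypothesis:
  Transmitter T4: 0.04 × 0.03 = 0.0012
  Transmitter T5: 0.08 × 0.2075 = 0.0166
  Transmitter T2: 0.19 × 0.018 = 0.00342
  Transmitter T6: 0.56 × 0.04 = 0.0224
  Transmitter T3: 0.13 × 0.1 = 0.013
P(anomaly) = 0.0012 + 0.0166 + 0.00342 + 0.0224 + 0.013 = 0.05662 → 0.0566.

0.0566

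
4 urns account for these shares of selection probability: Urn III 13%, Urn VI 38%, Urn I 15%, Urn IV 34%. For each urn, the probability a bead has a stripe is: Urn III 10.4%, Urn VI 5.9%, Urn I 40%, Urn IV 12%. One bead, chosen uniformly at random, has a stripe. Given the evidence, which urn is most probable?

Urn I

By Bayes' rule, posterior ∝ prior × likelihood:
  Urn III: 0.13 × 0.104 = 0.01352
  Urn VI: 0.38 × 0.059 = 0.02242
  Urn I: 0.15 × 0.4 = 0.06
  Urn IV: 0.34 × 0.12 = 0.0408
Normalizing constant = 0.13674.
Largest term belongs to Urn I, so Urn I is most probable.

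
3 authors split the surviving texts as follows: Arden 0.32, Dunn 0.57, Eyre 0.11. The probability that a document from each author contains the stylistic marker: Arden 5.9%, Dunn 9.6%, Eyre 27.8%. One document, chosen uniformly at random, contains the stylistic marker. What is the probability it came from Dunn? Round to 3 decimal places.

By Bayes' rule, posterior ∝ prior × likelihood:
  Arden: 0.32 × 0.059 = 0.01888
  Dunn: 0.57 × 0.096 = 0.05472
  Eyre: 0.11 × 0.278 = 0.03058
Total = 0.10418.
P(Dunn | evidence) = 0.05472 / 0.10418 ≈ 0.525.

0.525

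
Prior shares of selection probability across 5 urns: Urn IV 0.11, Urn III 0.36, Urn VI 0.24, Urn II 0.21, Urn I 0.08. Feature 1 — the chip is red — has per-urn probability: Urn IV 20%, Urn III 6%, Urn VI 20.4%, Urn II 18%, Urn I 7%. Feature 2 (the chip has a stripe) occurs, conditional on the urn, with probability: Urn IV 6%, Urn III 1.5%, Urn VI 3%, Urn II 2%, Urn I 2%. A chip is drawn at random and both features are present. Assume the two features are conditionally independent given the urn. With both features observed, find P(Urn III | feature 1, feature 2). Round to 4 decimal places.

Unnormalized posteriors (prior × likelihood):
  Urn IV: 0.11 × 0.2 × 0.06 = 0.00132
  Urn III: 0.36 × 0.06 × 0.015 = 0.000324
  Urn VI: 0.24 × 0.204 × 0.03 = 0.0014688
  Urn II: 0.21 × 0.18 × 0.02 = 0.000756
  Urn I: 0.08 × 0.07 × 0.02 = 0.000112
Normalizing constant = 0.0039808.
P(Urn III | evidence) = 0.000324 / 0.0039808 ≈ 0.0814.

0.0814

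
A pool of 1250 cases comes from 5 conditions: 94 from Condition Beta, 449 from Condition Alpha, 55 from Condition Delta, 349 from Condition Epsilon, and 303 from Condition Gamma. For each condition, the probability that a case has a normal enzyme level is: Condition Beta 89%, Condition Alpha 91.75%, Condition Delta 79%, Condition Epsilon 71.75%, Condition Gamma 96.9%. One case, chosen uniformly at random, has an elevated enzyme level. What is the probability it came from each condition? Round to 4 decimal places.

Condition Beta 0.0619, Condition Alpha 0.2219, Condition Delta 0.0692, Condition Epsilon 0.5907, Condition Gamma 0.0563

Taking complements, P(elevated | each) = Condition Beta 0.11, Condition Alpha 0.0825, Condition Delta 0.21, Condition Epsilon 0.2825, Condition Gamma 0.031.
Compute prior × likelihood for every hypothesis:
  Condition Beta: 0.0752 × 0.11 = 0.008272
  Condition Alpha: 0.3592 × 0.0825 = 0.029634
  Condition Delta: 0.044 × 0.21 = 0.00924
  Condition Epsilon: 0.2792 × 0.2825 = 0.078874
  Condition Gamma: 0.2424 × 0.031 = 0.0075144
Total = 0.1335344.
P(Condition Beta | elevated) = 0.008272/0.1335344 ≈ 0.0619
P(Condition Alpha | elevated) = 0.029634/0.1335344 ≈ 0.2219
P(Condition Delta | elevated) = 0.00924/0.1335344 ≈ 0.0692
P(Condition Epsilon | elevated) = 0.078874/0.1335344 ≈ 0.5907
P(Condition Gamma | elevated) = 0.0075144/0.1335344 ≈ 0.0563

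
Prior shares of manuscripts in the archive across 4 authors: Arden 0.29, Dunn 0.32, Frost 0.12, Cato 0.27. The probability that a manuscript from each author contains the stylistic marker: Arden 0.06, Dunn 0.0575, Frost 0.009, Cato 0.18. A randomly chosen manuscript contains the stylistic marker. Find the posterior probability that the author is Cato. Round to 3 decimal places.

0.569

Prior × likelihood for each hypothesis:
  Arden: 0.29 × 0.06 = 0.0174
  Dunn: 0.32 × 0.0575 = 0.0184
  Frost: 0.12 × 0.009 = 0.00108
  Cato: 0.27 × 0.18 = 0.0486
Normalizing constant = 0.08548.
P(Cato | evidence) = 0.0486 / 0.08548 ≈ 0.569.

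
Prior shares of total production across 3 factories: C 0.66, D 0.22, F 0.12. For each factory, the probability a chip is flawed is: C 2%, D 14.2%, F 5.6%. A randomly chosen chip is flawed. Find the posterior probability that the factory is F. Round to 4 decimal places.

0.1314

Unnormalized posteriors (prior × likelihood):
  C: 0.66 × 0.02 = 0.0132
  D: 0.22 × 0.142 = 0.03124
  F: 0.12 × 0.056 = 0.00672
Normalizing constant = 0.05116.
P(F | evidence) = 0.00672 / 0.05116 ≈ 0.1314.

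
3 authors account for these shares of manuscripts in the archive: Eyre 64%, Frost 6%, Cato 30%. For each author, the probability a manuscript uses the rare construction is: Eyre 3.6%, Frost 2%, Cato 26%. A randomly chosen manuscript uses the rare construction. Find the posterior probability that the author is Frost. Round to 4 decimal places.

Unnormalized posteriors (prior × likelihood):
  Eyre: 0.64 × 0.036 = 0.02304
  Frost: 0.06 × 0.02 = 0.0012
  Cato: 0.3 × 0.26 = 0.078
Normalizing constant = 0.10224.
P(Frost | evidence) = 0.0012 / 0.10224 ≈ 0.0117.

0.0117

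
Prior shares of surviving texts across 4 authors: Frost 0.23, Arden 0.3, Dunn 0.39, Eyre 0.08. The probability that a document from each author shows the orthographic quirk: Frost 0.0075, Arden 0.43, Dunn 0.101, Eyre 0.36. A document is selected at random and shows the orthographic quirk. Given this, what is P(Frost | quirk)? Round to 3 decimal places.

Unnormalized posteriors (prior × likelihood):
  Frost: 0.23 × 0.0075 = 0.001725
  Arden: 0.3 × 0.43 = 0.129
  Dunn: 0.39 × 0.101 = 0.03939
  Eyre: 0.08 × 0.36 = 0.0288
Total = 0.198915.
P(Frost | evidence) = 0.001725 / 0.198915 ≈ 0.009.

0.009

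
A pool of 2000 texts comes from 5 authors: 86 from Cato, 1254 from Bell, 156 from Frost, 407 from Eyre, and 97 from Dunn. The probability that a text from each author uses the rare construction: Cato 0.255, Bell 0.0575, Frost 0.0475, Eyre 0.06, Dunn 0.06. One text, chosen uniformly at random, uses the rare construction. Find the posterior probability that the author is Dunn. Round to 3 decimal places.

0.044

Unnormalized posteriors (prior × likelihood):
  Cato: 0.043 × 0.255 = 0.010965
  Bell: 0.627 × 0.0575 = 0.0360525
  Frost: 0.078 × 0.0475 = 0.003705
  Eyre: 0.2035 × 0.06 = 0.01221
  Dunn: 0.0485 × 0.06 = 0.00291
Sum = 0.0658425.
P(Dunn | evidence) = 0.00291 / 0.0658425 ≈ 0.044.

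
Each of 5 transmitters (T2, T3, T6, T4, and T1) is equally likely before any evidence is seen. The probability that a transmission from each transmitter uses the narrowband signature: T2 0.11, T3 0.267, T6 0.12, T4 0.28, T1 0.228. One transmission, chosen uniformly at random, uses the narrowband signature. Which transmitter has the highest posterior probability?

With a uniform prior (1/5 each), posterior ∝ likelihood:
  T2: 0.11
  T3: 0.267
  T6: 0.12
  T4: 0.28
  T1: 0.228
Sum = 1.005.
Largest term belongs to T4, so T4 is most probable.

T4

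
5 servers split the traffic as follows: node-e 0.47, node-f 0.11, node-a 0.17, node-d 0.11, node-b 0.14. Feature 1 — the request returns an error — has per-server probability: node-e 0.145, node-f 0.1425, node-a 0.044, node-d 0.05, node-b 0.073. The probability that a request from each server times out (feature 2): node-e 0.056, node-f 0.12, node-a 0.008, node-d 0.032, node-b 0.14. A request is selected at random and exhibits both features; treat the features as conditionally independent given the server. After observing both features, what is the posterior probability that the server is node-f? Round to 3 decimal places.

Compute prior × likelihood for every hypothesis:
  node-e: 0.47 × 0.145 × 0.056 = 0.0038164
  node-f: 0.11 × 0.1425 × 0.12 = 0.001881
  node-a: 0.17 × 0.044 × 0.008 = 0.00005984
  node-d: 0.11 × 0.05 × 0.032 = 0.000176
  node-b: 0.14 × 0.073 × 0.14 = 0.0014308
Sum = 0.00736404.
P(node-f | evidence) = 0.001881 / 0.00736404 ≈ 0.255.

0.255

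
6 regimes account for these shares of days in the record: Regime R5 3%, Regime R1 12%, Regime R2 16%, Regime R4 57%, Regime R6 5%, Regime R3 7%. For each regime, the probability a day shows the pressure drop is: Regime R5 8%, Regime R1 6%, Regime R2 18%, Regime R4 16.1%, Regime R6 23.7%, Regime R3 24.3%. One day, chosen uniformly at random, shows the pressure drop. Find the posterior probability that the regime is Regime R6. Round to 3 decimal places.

0.075

Prior × likelihood for each hypothesis:
  Regime R5: 0.03 × 0.08 = 0.0024
  Regime R1: 0.12 × 0.06 = 0.0072
  Regime R2: 0.16 × 0.18 = 0.0288
  Regime R4: 0.57 × 0.161 = 0.09177
  Regime R6: 0.05 × 0.237 = 0.01185
  Regime R3: 0.07 × 0.243 = 0.01701
Normalizing constant = 0.15903.
P(Regime R6 | evidence) = 0.01185 / 0.15903 ≈ 0.075.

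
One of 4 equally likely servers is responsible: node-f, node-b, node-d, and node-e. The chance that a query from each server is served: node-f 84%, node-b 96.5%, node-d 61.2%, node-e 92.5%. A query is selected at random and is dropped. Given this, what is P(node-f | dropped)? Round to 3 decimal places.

Taking complements, P(dropped | each) = node-f 0.16, node-b 0.035, node-d 0.388, node-e 0.075.
With a uniform prior (1/4 each), posterior ∝ likelihood:
  node-f: 0.16
  node-b: 0.035
  node-d: 0.388
  node-e: 0.075
Sum = 0.658.
P(node-f | evidence) = 0.16 / 0.658 ≈ 0.243.

0.243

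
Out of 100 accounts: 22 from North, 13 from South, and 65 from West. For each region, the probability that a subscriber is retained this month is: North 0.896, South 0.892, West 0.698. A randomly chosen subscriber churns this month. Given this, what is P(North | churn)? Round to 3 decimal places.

Taking complements, P(churn | each) = North 0.104, South 0.108, West 0.302.
By Bayes' rule, posterior ∝ prior × likelihood:
  North: 0.22 × 0.104 = 0.02288
  South: 0.13 × 0.108 = 0.01404
  West: 0.65 × 0.302 = 0.1963
Normalizing constant = 0.23322.
P(North | evidence) = 0.02288 / 0.23322 ≈ 0.098.

0.098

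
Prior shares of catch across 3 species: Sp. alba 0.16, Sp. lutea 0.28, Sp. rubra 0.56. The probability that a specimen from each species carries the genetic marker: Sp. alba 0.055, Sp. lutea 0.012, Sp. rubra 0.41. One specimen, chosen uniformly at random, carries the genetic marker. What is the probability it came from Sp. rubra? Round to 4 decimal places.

By Bayes' rule, posterior ∝ prior × likelihood:
  Sp. alba: 0.16 × 0.055 = 0.0088
  Sp. lutea: 0.28 × 0.012 = 0.00336
  Sp. rubra: 0.56 × 0.41 = 0.2296
Sum = 0.24176.
P(Sp. rubra | evidence) = 0.2296 / 0.24176 ≈ 0.9497.

0.9497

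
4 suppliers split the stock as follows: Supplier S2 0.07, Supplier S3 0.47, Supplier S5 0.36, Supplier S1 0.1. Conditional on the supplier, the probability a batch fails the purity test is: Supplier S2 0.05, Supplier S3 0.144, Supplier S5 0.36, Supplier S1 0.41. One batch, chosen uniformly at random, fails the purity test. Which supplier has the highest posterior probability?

Supplier S5

Prior × likelihood for each hypothesis:
  Supplier S2: 0.07 × 0.05 = 0.0035
  Supplier S3: 0.47 × 0.144 = 0.06768
  Supplier S5: 0.36 × 0.36 = 0.1296
  Supplier S1: 0.1 × 0.41 = 0.041
Total = 0.24178.
Largest term belongs to Supplier S5, so Supplier S5 is most probable.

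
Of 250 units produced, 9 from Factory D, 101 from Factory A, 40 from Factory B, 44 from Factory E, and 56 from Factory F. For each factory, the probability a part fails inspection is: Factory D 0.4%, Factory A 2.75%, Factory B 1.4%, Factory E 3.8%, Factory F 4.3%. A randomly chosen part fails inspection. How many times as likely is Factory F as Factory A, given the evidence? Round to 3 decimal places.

0.867

Unnormalized posteriors (prior × likelihood):
  Factory D: 0.036 × 0.004 = 0.000144
  Factory A: 0.404 × 0.0275 = 0.01111
  Factory B: 0.16 × 0.014 = 0.00224
  Factory E: 0.176 × 0.038 = 0.006688
  Factory F: 0.224 × 0.043 = 0.009632
Normalizing constant = 0.029814.
The ratio is 0.009632 / 0.01111 (the normalizer cancels) = 0.867.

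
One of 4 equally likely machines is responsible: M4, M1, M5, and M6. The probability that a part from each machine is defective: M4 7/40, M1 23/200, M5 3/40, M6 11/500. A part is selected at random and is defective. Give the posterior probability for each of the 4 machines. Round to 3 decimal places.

M4 0.452, M1 0.297, M5 0.194, M6 0.057

Since the prior is uniform, the posterior is proportional to the likelihood:
  M4: 0.175
  M1: 0.115
  M5: 0.075
  M6: 0.022
Total = 0.387.
P(M4 | defective) = 0.175/0.387 ≈ 0.452
P(M1 | defective) = 0.115/0.387 ≈ 0.297
P(M5 | defective) = 0.075/0.387 ≈ 0.194
P(M6 | defective) = 0.022/0.387 ≈ 0.057
(Check: 0.452+0.297+0.194+0.057 = 1.000.)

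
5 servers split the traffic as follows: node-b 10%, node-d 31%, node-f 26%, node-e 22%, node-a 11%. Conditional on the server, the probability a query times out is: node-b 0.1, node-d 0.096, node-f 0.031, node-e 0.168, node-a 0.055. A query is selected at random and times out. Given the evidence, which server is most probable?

node-e

By Bayes' rule, posterior ∝ prior × likelihood:
  node-b: 0.1 × 0.1 = 0.01
  node-d: 0.31 × 0.096 = 0.02976
  node-f: 0.26 × 0.031 = 0.00806
  node-e: 0.22 × 0.168 = 0.03696
  node-a: 0.11 × 0.055 = 0.00605
Normalizing constant = 0.09083.
Largest term belongs to node-e, so node-e is most probable.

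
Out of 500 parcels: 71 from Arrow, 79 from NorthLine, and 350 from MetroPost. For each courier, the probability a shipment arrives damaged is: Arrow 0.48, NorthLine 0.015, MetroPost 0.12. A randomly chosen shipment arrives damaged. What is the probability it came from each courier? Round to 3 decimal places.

Arrow 0.441, NorthLine 0.015, MetroPost 0.544

By Bayes' rule, posterior ∝ prior × likelihood:
  Arrow: 0.142 × 0.48 = 0.06816
  NorthLine: 0.158 × 0.015 = 0.00237
  MetroPost: 0.7 × 0.12 = 0.084
Sum = 0.15453.
P(Arrow | damaged) = 0.06816/0.15453 ≈ 0.441
P(NorthLine | damaged) = 0.00237/0.15453 ≈ 0.015
P(MetroPost | damaged) = 0.084/0.15453 ≈ 0.544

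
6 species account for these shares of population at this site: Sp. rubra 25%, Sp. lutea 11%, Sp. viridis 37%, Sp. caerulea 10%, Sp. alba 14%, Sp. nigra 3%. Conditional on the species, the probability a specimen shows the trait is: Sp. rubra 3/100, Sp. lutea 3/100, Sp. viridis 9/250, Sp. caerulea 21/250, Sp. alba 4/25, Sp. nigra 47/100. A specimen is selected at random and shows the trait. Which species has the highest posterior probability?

Unnormalized posteriors (prior × likelihood):
  Sp. rubra: 0.25 × 0.03 = 0.0075
  Sp. lutea: 0.11 × 0.03 = 0.0033
  Sp. viridis: 0.37 × 0.036 = 0.01332
  Sp. caerulea: 0.1 × 0.084 = 0.0084
  Sp. alba: 0.14 × 0.16 = 0.0224
  Sp. nigra: 0.03 × 0.47 = 0.0141
Normalizing constant = 0.06902.
Largest term belongs to Sp. alba, so Sp. alba is most probable.

Sp. alba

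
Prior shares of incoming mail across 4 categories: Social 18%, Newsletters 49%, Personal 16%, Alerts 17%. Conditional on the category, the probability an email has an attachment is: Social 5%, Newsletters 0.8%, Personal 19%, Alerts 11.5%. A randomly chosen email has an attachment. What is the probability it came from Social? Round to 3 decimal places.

By Bayes' rule, posterior ∝ prior × likelihood:
  Social: 0.18 × 0.05 = 0.009
  Newsletters: 0.49 × 0.008 = 0.00392
  Personal: 0.16 × 0.19 = 0.0304
  Alerts: 0.17 × 0.115 = 0.01955
Normalizing constant = 0.06287.
P(Social | evidence) = 0.009 / 0.06287 ≈ 0.143.

0.143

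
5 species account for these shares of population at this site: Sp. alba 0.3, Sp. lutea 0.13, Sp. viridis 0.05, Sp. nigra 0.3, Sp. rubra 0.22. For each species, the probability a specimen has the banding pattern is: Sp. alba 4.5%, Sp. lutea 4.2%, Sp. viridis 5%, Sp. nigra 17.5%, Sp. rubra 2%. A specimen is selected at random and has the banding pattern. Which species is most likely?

Sp. nigra

Prior × likelihood for each hypothesis:
  Sp. alba: 0.3 × 0.045 = 0.0135
  Sp. lutea: 0.13 × 0.042 = 0.00546
  Sp. viridis: 0.05 × 0.05 = 0.0025
  Sp. nigra: 0.3 × 0.175 = 0.0525
  Sp. rubra: 0.22 × 0.02 = 0.0044
Normalizing constant = 0.07836.
Largest term belongs to Sp. nigra, so Sp. nigra is most probable.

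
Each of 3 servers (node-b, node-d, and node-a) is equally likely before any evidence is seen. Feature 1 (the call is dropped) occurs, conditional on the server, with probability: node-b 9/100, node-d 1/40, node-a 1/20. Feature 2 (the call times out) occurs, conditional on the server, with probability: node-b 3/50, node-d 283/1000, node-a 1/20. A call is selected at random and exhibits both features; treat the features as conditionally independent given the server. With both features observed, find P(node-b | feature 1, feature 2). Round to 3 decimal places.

Since the prior is uniform, the posterior is proportional to the likelihood:
  node-b: 0.09 × 0.06 = 0.0054
  node-d: 0.025 × 0.283 = 0.007075
  node-a: 0.05 × 0.05 = 0.0025
Normalizing constant = 0.014975.
P(node-b | evidence) = 0.0054 / 0.014975 ≈ 0.361.

0.361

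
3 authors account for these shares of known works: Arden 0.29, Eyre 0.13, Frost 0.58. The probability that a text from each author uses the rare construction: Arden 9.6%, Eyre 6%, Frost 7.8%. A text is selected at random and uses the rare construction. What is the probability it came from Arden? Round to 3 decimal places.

Unnormalized posteriors (prior × likelihood):
  Arden: 0.29 × 0.096 = 0.02784
  Eyre: 0.13 × 0.06 = 0.0078
  Frost: 0.58 × 0.078 = 0.04524
Normalizing constant = 0.08088.
P(Arden | evidence) = 0.02784 / 0.08088 ≈ 0.344.

0.344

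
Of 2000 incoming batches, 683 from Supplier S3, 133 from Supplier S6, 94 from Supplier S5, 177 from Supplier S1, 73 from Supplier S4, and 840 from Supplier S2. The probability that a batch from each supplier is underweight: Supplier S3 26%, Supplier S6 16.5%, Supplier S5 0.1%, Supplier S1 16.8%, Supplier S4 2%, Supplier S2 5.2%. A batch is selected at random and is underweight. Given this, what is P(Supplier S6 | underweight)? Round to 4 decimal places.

0.0799

Compute prior × likelihood for every hypothesis:
  Supplier S3: 0.3415 × 0.26 = 0.08879
  Supplier S6: 0.0665 × 0.165 = 0.0109725
  Supplier S5: 0.047 × 0.001 = 0.000047
  Supplier S1: 0.0885 × 0.168 = 0.014868
  Supplier S4: 0.0365 × 0.02 = 0.00073
  Supplier S2: 0.42 × 0.052 = 0.02184
Sum = 0.1372475.
P(Supplier S6 | evidence) = 0.0109725 / 0.1372475 ≈ 0.0799.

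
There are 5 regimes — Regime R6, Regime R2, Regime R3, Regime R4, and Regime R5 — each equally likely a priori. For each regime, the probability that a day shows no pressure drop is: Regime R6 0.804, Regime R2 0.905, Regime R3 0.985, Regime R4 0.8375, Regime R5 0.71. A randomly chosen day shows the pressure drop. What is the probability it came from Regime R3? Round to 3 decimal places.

0.020

Taking complements, P(drop | each) = Regime R6 0.196, Regime R2 0.095, Regime R3 0.015, Regime R4 0.1625, Regime R5 0.29.
Since the prior is uniform, the posterior is proportional to the likelihood:
  Regime R6: 0.196
  Regime R2: 0.095
  Regime R3: 0.015
  Regime R4: 0.1625
  Regime R5: 0.29
Sum = 0.7585.
P(Regime R3 | evidence) = 0.015 / 0.7585 ≈ 0.020.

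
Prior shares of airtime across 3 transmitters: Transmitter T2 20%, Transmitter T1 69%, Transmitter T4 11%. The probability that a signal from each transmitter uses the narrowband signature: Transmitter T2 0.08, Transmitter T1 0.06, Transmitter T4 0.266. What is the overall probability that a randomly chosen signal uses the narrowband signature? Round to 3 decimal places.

Unnormalized posteriors (prior × likelihood):
  Transmitter T2: 0.2 × 0.08 = 0.016
  Transmitter T1: 0.69 × 0.06 = 0.0414
  Transmitter T4: 0.11 × 0.266 = 0.02926
P(narrowband) = 0.016 + 0.0414 + 0.02926 = 0.08666 → 0.087.

0.087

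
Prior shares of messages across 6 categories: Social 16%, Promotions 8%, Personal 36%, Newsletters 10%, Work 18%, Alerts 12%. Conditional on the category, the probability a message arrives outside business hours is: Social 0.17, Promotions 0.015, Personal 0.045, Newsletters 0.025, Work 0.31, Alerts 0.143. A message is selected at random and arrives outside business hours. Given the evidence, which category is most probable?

Unnormalized posteriors (prior × likelihood):
  Social: 0.16 × 0.17 = 0.0272
  Promotions: 0.08 × 0.015 = 0.0012
  Personal: 0.36 × 0.045 = 0.0162
  Newsletters: 0.1 × 0.025 = 0.0025
  Work: 0.18 × 0.31 = 0.0558
  Alerts: 0.12 × 0.143 = 0.01716
Sum = 0.12006.
Largest term belongs to Work, so Work is most probable.

Work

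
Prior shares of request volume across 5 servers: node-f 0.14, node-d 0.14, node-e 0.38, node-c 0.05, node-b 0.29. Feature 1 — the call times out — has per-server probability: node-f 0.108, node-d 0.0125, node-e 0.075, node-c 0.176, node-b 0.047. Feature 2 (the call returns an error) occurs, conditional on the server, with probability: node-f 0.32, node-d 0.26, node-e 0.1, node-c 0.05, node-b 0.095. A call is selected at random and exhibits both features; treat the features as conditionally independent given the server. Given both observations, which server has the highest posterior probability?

node-f

By Bayes' rule, posterior ∝ prior × likelihood:
  node-f: 0.14 × 0.108 × 0.32 = 0.0048384
  node-d: 0.14 × 0.0125 × 0.26 = 0.000455
  node-e: 0.38 × 0.075 × 0.1 = 0.00285
  node-c: 0.05 × 0.176 × 0.05 = 0.00044
  node-b: 0.29 × 0.047 × 0.095 = 0.00129485
Normalizing constant = 0.00987825.
Largest term belongs to node-f, so node-f is most probable.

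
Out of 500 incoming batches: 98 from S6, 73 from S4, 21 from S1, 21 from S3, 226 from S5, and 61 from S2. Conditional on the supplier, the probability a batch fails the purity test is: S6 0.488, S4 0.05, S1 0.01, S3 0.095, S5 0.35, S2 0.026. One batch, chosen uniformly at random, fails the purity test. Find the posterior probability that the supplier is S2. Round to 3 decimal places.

By Bayes' rule, posterior ∝ prior × likelihood:
  S6: 0.196 × 0.488 = 0.095648
  S4: 0.146 × 0.05 = 0.0073
  S1: 0.042 × 0.01 = 0.00042
  S3: 0.042 × 0.095 = 0.00399
  S5: 0.452 × 0.35 = 0.1582
  S2: 0.122 × 0.026 = 0.003172
Total = 0.26873.
P(S2 | evidence) = 0.003172 / 0.26873 ≈ 0.012.

0.012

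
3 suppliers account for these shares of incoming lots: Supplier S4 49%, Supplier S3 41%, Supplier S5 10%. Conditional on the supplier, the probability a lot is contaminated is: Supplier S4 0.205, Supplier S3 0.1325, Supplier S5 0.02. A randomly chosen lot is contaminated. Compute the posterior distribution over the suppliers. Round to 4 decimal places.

By Bayes' rule, posterior ∝ prior × likelihood:
  Supplier S4: 0.49 × 0.205 = 0.10045
  Supplier S3: 0.41 × 0.1325 = 0.054325
  Supplier S5: 0.1 × 0.02 = 0.002
Sum = 0.156775.
P(Supplier S4 | contaminated) = 0.10045/0.156775 ≈ 0.6407
P(Supplier S3 | contaminated) = 0.054325/0.156775 ≈ 0.3465
P(Supplier S5 | contaminated) = 0.002/0.156775 ≈ 0.0128

Supplier S4 0.6407, Supplier S3 0.3465, Supplier S5 0.0128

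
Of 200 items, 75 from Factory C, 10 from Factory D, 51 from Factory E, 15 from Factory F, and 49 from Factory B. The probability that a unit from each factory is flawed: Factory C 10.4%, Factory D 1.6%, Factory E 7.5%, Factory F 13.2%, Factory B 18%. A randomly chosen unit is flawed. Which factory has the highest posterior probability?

Factory B

Unnormalized posteriors (prior × likelihood):
  Factory C: 0.375 × 0.104 = 0.039
  Factory D: 0.05 × 0.016 = 0.0008
  Factory E: 0.255 × 0.075 = 0.019125
  Factory F: 0.075 × 0.132 = 0.0099
  Factory B: 0.245 × 0.18 = 0.0441
Normalizing constant = 0.112925.
Largest term belongs to Factory B, so Factory B is most probable.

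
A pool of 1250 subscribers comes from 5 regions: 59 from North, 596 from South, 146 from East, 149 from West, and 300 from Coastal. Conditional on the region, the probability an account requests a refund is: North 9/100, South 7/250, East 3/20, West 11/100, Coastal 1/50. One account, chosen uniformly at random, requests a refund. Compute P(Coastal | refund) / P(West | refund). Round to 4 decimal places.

0.3661

Compute prior × likelihood for every hypothesis:
  North: 0.0472 × 0.09 = 0.004248
  South: 0.4768 × 0.028 = 0.0133504
  East: 0.1168 × 0.15 = 0.01752
  West: 0.1192 × 0.11 = 0.013112
  Coastal: 0.24 × 0.02 = 0.0048
Sum = 0.0530304.
The ratio is 0.0048 / 0.013112 (the normalizer cancels) = 0.3661.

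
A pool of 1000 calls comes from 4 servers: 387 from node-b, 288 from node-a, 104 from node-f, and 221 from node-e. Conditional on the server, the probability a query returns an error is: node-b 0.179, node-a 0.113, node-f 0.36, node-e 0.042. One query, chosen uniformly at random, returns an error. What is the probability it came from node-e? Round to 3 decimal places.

0.062

By Bayes' rule, posterior ∝ prior × likelihood:
  node-b: 0.387 × 0.179 = 0.069273
  node-a: 0.288 × 0.113 = 0.032544
  node-f: 0.104 × 0.36 = 0.03744
  node-e: 0.221 × 0.042 = 0.009282
Sum = 0.148539.
P(node-e | evidence) = 0.009282 / 0.148539 ≈ 0.062.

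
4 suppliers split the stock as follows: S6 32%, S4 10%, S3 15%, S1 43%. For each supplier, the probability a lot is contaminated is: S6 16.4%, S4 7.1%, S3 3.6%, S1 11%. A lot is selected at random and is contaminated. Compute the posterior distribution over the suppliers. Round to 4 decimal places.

By Bayes' rule, posterior ∝ prior × likelihood:
  S6: 0.32 × 0.164 = 0.05248
  S4: 0.1 × 0.071 = 0.0071
  S3: 0.15 × 0.036 = 0.0054
  S1: 0.43 × 0.11 = 0.0473
Sum = 0.11228.
P(S6 | contaminated) = 0.05248/0.11228 ≈ 0.4674
P(S4 | contaminated) = 0.0071/0.11228 ≈ 0.0632
P(S3 | contaminated) = 0.0054/0.11228 ≈ 0.0481
P(S1 | contaminated) = 0.0473/0.11228 ≈ 0.4213
(Check: 0.4674+0.0632+0.0481+0.4213 = 1.0000.)

S6 0.4674, S4 0.0632, S3 0.0481, S1 0.4213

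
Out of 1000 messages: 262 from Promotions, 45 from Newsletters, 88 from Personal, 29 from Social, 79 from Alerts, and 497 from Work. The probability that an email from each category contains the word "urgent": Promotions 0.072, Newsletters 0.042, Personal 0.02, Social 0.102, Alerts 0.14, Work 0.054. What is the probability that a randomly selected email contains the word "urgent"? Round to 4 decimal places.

0.0634

By Bayes' rule, posterior ∝ prior × likelihood:
  Promotions: 0.262 × 0.072 = 0.018864
  Newsletters: 0.045 × 0.042 = 0.00189
  Personal: 0.088 × 0.02 = 0.00176
  Social: 0.029 × 0.102 = 0.002958
  Alerts: 0.079 × 0.14 = 0.01106
  Work: 0.497 × 0.054 = 0.026838
P(urgent-flag) = 0.018864 + 0.00189 + 0.00176 + 0.002958 + 0.01106 + 0.026838 = 0.06337 → 0.0634.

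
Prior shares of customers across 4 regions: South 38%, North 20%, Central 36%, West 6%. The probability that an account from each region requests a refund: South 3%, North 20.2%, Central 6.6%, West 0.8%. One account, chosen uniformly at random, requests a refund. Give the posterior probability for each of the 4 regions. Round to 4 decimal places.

South 0.1499, North 0.5313, Central 0.3125, West 0.0063

Compute prior × likelihood for every hypothesis:
  South: 0.38 × 0.03 = 0.0114
  North: 0.2 × 0.202 = 0.0404
  Central: 0.36 × 0.066 = 0.02376
  West: 0.06 × 0.008 = 0.00048
Sum = 0.07604.
P(South | refund) = 0.0114/0.07604 ≈ 0.1499
P(North | refund) = 0.0404/0.07604 ≈ 0.5313
P(Central | refund) = 0.02376/0.07604 ≈ 0.3125
P(West | refund) = 0.00048/0.07604 ≈ 0.0063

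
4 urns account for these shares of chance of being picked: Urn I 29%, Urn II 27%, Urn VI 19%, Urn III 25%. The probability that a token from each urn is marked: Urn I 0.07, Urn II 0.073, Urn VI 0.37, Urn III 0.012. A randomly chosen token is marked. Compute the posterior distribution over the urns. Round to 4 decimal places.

By Bayes' rule, posterior ∝ prior × likelihood:
  Urn I: 0.29 × 0.07 = 0.0203
  Urn II: 0.27 × 0.073 = 0.01971
  Urn VI: 0.19 × 0.37 = 0.0703
  Urn III: 0.25 × 0.012 = 0.003
Total = 0.11331.
P(Urn I | marked) = 0.0203/0.11331 ≈ 0.1792
P(Urn II | marked) = 0.01971/0.11331 ≈ 0.1739
P(Urn VI | marked) = 0.0703/0.11331 ≈ 0.6204
P(Urn III | marked) = 0.003/0.11331 ≈ 0.0265
(Check: 0.1792+0.1739+0.6204+0.0265 = 1.0000.)

Urn I 0.1792, Urn II 0.1739, Urn VI 0.6204, Urn III 0.0265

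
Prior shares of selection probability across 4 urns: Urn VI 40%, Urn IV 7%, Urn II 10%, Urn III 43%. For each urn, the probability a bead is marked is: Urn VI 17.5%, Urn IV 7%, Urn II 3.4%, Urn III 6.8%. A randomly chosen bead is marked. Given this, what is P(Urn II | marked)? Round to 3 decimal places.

Prior × likelihood for each hypothesis:
  Urn VI: 0.4 × 0.175 = 0.07
  Urn IV: 0.07 × 0.07 = 0.0049
  Urn II: 0.1 × 0.034 = 0.0034
  Urn III: 0.43 × 0.068 = 0.02924
Total = 0.10754.
P(Urn II | evidence) = 0.0034 / 0.10754 ≈ 0.032.

0.032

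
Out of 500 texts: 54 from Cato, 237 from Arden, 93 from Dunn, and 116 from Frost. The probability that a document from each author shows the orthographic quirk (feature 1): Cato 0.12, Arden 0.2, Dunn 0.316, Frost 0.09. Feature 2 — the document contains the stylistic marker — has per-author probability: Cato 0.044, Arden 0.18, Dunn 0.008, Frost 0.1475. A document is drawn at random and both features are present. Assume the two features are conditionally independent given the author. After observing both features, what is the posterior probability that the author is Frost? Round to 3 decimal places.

By Bayes' rule, posterior ∝ prior × likelihood:
  Cato: 0.108 × 0.12 × 0.044 = 0.00057024
  Arden: 0.474 × 0.2 × 0.18 = 0.017064
  Dunn: 0.186 × 0.316 × 0.008 = 0.000470208
  Frost: 0.232 × 0.09 × 0.1475 = 0.0030798
Total = 0.021184248.
P(Frost | evidence) = 0.0030798 / 0.021184248 ≈ 0.145.

0.145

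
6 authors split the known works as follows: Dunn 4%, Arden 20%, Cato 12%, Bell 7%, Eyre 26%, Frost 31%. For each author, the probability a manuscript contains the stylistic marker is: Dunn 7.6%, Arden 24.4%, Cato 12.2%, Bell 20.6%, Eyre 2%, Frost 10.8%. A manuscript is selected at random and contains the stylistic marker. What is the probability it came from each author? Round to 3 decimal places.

Compute prior × likelihood for every hypothesis:
  Dunn: 0.04 × 0.076 = 0.00304
  Arden: 0.2 × 0.244 = 0.0488
  Cato: 0.12 × 0.122 = 0.01464
  Bell: 0.07 × 0.206 = 0.01442
  Eyre: 0.26 × 0.02 = 0.0052
  Frost: 0.31 × 0.108 = 0.03348
Total = 0.11958.
P(Dunn | marker) = 0.00304/0.11958 ≈ 0.025
P(Arden | marker) = 0.0488/0.11958 ≈ 0.408
P(Cato | marker) = 0.01464/0.11958 ≈ 0.122
P(Bell | marker) = 0.01442/0.11958 ≈ 0.121
P(Eyre | marker) = 0.0052/0.11958 ≈ 0.043
P(Frost | marker) = 0.03348/0.11958 ≈ 0.280

Dunn 0.025, Arden 0.408, Cato 0.122, Bell 0.121, Eyre 0.043, Frost 0.280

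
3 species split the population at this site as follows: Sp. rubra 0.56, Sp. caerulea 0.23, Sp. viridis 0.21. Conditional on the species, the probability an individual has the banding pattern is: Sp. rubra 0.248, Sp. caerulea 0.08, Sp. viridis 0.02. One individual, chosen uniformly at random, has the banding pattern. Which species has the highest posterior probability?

Sp. rubra

Compute prior × likelihood for every hypothesis:
  Sp. rubra: 0.56 × 0.248 = 0.13888
  Sp. caerulea: 0.23 × 0.08 = 0.0184
  Sp. viridis: 0.21 × 0.02 = 0.0042
Sum = 0.16148.
Largest term belongs to Sp. rubra, so Sp. rubra is most probable.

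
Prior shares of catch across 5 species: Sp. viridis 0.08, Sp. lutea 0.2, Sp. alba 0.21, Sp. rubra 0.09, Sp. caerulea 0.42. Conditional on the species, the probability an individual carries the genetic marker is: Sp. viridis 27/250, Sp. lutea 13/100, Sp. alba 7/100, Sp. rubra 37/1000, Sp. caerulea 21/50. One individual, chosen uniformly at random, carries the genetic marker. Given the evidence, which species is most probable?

Prior × likelihood for each hypothesis:
  Sp. viridis: 0.08 × 0.108 = 0.00864
  Sp. lutea: 0.2 × 0.13 = 0.026
  Sp. alba: 0.21 × 0.07 = 0.0147
  Sp. rubra: 0.09 × 0.037 = 0.00333
  Sp. caerulea: 0.42 × 0.42 = 0.1764
Total = 0.22907.
Largest term belongs to Sp. caerulea, so Sp. caerulea is most probable.

Sp. caerulea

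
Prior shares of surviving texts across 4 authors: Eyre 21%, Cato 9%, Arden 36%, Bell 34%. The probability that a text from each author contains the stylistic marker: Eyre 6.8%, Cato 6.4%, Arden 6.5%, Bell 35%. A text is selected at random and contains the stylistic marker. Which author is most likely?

Bell

Prior × likelihood for each hypothesis:
  Eyre: 0.21 × 0.068 = 0.01428
  Cato: 0.09 × 0.064 = 0.00576
  Arden: 0.36 × 0.065 = 0.0234
  Bell: 0.34 × 0.35 = 0.119
Normalizing constant = 0.16244.
Largest term belongs to Bell, so Bell is most probable.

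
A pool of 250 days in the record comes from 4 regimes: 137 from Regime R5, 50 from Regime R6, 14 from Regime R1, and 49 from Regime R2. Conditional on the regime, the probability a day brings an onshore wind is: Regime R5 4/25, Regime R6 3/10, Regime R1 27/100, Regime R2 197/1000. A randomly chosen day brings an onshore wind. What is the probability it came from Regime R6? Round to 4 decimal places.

Compute prior × likelihood for every hypothesis:
  Regime R5: 0.548 × 0.16 = 0.08768
  Regime R6: 0.2 × 0.3 = 0.06
  Regime R1: 0.056 × 0.27 = 0.01512
  Regime R2: 0.196 × 0.197 = 0.038612
Normalizing constant = 0.201412.
P(Regime R6 | evidence) = 0.06 / 0.201412 ≈ 0.2979.

0.2979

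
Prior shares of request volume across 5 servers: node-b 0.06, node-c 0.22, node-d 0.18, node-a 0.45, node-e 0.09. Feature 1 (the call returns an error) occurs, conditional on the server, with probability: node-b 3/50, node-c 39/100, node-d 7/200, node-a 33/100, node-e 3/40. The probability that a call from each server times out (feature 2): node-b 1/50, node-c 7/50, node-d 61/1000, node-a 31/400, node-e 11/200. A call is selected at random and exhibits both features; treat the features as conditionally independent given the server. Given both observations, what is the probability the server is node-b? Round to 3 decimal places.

0.003

Unnormalized posteriors (prior × likelihood):
  node-b: 0.06 × 0.06 × 0.02 = 0.000072
  node-c: 0.22 × 0.39 × 0.14 = 0.012012
  node-d: 0.18 × 0.035 × 0.061 = 0.0003843
  node-a: 0.45 × 0.33 × 0.0775 = 0.01150875
  node-e: 0.09 × 0.075 × 0.055 = 0.00037125
Normalizing constant = 0.0243483.
P(node-b | evidence) = 0.000072 / 0.0243483 ≈ 0.003.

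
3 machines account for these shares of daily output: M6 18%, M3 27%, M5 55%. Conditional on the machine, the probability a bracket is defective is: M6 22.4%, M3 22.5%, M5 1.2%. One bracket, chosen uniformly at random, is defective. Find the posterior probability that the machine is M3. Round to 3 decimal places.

0.564

Compute prior × likelihood for every hypothesis:
  M6: 0.18 × 0.224 = 0.04032
  M3: 0.27 × 0.225 = 0.06075
  M5: 0.55 × 0.012 = 0.0066
Sum = 0.10767.
P(M3 | evidence) = 0.06075 / 0.10767 ≈ 0.564.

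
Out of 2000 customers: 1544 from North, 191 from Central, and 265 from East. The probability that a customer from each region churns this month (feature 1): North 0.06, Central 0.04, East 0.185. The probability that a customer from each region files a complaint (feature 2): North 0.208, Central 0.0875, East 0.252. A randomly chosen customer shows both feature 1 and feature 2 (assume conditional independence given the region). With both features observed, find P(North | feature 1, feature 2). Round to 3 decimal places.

Unnormalized posteriors (prior × likelihood):
  North: 0.772 × 0.06 × 0.208 = 0.00963456
  Central: 0.0955 × 0.04 × 0.0875 = 0.00033425
  East: 0.1325 × 0.185 × 0.252 = 0.00617715
Total = 0.01614596.
P(North | evidence) = 0.00963456 / 0.01614596 ≈ 0.597.

0.597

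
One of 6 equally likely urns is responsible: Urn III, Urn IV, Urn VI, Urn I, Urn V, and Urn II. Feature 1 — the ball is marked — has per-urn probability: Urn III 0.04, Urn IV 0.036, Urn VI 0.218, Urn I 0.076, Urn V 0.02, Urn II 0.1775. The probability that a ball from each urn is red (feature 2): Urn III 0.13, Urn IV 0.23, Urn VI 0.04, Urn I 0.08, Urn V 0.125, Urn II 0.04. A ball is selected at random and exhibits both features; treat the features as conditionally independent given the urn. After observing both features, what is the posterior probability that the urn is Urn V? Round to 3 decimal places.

0.066

Since the prior is uniform, the posterior is proportional to the likelihood:
  Urn III: 0.04 × 0.13 = 0.0052
  Urn IV: 0.036 × 0.23 = 0.00828
  Urn VI: 0.218 × 0.04 = 0.00872
  Urn I: 0.076 × 0.08 = 0.00608
  Urn V: 0.02 × 0.125 = 0.0025
  Urn II: 0.1775 × 0.04 = 0.0071
Normalizing constant = 0.03788.
P(Urn V | evidence) = 0.0025 / 0.03788 ≈ 0.066.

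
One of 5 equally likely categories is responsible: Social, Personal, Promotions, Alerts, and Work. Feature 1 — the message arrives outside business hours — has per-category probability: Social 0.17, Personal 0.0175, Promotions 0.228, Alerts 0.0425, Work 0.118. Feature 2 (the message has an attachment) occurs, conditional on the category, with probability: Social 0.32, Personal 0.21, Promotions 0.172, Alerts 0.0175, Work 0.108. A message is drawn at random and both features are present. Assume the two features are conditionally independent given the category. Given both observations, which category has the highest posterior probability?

Since the prior is uniform, the posterior is proportional to the likelihood:
  Social: 0.17 × 0.32 = 0.0544
  Personal: 0.0175 × 0.21 = 0.003675
  Promotions: 0.228 × 0.172 = 0.039216
  Alerts: 0.0425 × 0.0175 = 0.00074375
  Work: 0.118 × 0.108 = 0.012744
Normalizing constant = 0.11077875.
Largest term belongs to Social, so Social is most probable.

Social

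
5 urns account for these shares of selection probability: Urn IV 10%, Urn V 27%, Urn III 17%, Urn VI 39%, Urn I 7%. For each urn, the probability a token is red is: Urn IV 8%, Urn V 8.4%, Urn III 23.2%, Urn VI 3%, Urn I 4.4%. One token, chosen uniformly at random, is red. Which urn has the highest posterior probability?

By Bayes' rule, posterior ∝ prior × likelihood:
  Urn IV: 0.1 × 0.08 = 0.008
  Urn V: 0.27 × 0.084 = 0.02268
  Urn III: 0.17 × 0.232 = 0.03944
  Urn VI: 0.39 × 0.03 = 0.0117
  Urn I: 0.07 × 0.044 = 0.00308
Sum = 0.0849.
Largest term belongs to Urn III, so Urn III is most probable.

Urn III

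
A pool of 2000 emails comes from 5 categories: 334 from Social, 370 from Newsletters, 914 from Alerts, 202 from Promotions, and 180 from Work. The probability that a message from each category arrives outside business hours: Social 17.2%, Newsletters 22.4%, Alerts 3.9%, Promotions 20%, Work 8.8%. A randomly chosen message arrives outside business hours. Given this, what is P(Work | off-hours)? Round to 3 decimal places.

0.068

Unnormalized posteriors (prior × likelihood):
  Social: 0.167 × 0.172 = 0.028724
  Newsletters: 0.185 × 0.224 = 0.04144
  Alerts: 0.457 × 0.039 = 0.017823
  Promotions: 0.101 × 0.2 = 0.0202
  Work: 0.09 × 0.088 = 0.00792
Total = 0.116107.
P(Work | evidence) = 0.00792 / 0.116107 ≈ 0.068.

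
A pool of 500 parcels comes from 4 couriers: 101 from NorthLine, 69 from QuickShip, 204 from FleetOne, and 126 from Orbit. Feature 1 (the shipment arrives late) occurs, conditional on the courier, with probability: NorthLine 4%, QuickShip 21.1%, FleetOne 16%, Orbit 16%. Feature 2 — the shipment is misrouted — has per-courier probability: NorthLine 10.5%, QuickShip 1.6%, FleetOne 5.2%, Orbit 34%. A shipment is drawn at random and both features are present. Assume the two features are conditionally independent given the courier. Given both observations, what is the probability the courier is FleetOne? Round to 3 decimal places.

Unnormalized posteriors (prior × likelihood):
  NorthLine: 0.202 × 0.04 × 0.105 = 0.0008484
  QuickShip: 0.138 × 0.211 × 0.016 = 0.000465888
  FleetOne: 0.408 × 0.16 × 0.052 = 0.00339456
  Orbit: 0.252 × 0.16 × 0.34 = 0.0137088
Total = 0.018417648.
P(FleetOne | evidence) = 0.00339456 / 0.018417648 ≈ 0.184.

0.184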